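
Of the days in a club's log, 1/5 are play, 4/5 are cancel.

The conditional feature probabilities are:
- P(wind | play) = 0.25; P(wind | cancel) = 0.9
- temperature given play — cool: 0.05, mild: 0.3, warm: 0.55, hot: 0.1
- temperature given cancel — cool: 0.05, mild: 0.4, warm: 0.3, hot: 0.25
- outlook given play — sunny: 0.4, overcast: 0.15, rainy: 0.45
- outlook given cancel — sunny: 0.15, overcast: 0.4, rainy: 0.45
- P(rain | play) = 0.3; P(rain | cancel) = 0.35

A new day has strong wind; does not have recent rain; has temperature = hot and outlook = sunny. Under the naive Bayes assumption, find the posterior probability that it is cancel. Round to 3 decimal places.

0.926

play: 0.2 × 0.25 × 0.1 × 0.4 × (1−0.3) = 0.0014
cancel: 0.8 × 0.9 × 0.25 × 0.15 × (1−0.35) = 0.01755
P(cancel | x) = 0.01755 / 0.01895 ≈ 0.926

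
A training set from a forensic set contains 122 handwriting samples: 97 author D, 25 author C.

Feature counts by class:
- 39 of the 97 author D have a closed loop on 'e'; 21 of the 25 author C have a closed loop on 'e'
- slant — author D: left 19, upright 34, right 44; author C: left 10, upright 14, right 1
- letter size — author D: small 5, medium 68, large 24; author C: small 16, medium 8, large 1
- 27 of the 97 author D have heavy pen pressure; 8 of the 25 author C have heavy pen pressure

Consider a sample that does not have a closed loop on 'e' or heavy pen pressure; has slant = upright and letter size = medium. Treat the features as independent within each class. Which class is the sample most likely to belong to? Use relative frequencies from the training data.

author D

author D: (97/122) × (58/97) × (34/97) × (68/97) × (70/97) ≈ 0.0843022
author C: (25/122) × (4/25) × (14/25) × (8/25) × (17/25) ≈ 0.00399528
Highest score → author D.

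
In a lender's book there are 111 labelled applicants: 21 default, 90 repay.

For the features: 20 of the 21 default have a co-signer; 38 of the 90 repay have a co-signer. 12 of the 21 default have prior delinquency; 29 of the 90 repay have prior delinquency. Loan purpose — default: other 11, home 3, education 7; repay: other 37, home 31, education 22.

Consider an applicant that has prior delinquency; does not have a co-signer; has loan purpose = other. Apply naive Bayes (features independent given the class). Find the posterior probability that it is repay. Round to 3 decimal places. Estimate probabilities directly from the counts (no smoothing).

0.958

default: (21/111) × (1/21) × (12/21) × (11/21) ≈ 0.00269657
repay: (90/111) × (52/90) × (29/90) × (37/90) ≈ 0.0620576
P(repay | x) = 0.0620576 / 0.06475417 ≈ 0.958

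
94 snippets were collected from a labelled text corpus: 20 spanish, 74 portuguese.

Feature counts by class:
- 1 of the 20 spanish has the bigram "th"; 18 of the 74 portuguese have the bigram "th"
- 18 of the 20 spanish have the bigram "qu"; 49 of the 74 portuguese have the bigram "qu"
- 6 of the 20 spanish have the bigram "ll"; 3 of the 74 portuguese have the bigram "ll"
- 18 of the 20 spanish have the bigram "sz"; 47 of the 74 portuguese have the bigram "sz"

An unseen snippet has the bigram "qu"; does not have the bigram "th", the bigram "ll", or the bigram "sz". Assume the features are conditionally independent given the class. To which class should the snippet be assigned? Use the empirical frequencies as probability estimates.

portuguese

spanish: (20/94) × (19/20) × (18/20) × (14/20) × (2/20) ≈ 0.012734
portuguese: (74/94) × (56/74) × (49/74) × (71/74) × (27/74) ≈ 0.138097
Highest score → portuguese.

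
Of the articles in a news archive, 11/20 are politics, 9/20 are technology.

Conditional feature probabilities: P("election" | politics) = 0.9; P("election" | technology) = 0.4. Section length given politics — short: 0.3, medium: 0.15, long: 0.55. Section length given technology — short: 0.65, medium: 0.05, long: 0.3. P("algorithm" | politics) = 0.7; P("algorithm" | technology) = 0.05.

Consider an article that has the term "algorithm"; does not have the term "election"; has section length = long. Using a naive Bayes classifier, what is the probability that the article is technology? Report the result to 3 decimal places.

0.161

politics: 0.55 × (1−0.9) × 0.55 × 0.7 = 0.021175
technology: 0.45 × (1−0.4) × 0.3 × 0.05 = 0.00405
P(technology | x) = 0.00405 / 0.025225 ≈ 0.161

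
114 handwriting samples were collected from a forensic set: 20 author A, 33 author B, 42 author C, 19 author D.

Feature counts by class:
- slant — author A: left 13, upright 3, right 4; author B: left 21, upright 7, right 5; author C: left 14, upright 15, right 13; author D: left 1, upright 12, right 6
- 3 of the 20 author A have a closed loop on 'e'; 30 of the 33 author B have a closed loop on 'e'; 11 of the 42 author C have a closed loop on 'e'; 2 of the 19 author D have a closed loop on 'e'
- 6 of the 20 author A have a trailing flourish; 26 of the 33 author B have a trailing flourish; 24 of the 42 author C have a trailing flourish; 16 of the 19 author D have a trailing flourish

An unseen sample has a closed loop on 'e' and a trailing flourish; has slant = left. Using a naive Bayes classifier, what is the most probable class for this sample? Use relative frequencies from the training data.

author A: (20/114) × (13/20) × (3/20) × (6/20) ≈ 0.00513158
author B: (33/114) × (21/33) × (30/33) × (26/33) ≈ 0.131941
author C: (42/114) × (14/42) × (11/42) × (24/42) ≈ 0.0183793
author D: (19/114) × (1/19) × (2/19) × (16/19) ≈ 0.000777567
Highest score → author B.

author B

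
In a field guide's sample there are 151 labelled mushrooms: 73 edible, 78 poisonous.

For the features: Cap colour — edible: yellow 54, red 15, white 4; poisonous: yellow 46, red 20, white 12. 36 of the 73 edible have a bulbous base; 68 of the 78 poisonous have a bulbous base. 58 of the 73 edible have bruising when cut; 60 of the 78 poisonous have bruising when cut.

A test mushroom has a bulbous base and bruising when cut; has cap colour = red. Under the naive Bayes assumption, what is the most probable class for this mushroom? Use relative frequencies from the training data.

edible: (73/151) × (15/73) × (36/73) × (58/73) ≈ 0.0389224
poisonous: (78/151) × (20/78) × (68/78) × (60/78) ≈ 0.0888227
Highest score → poisonous.

poisonous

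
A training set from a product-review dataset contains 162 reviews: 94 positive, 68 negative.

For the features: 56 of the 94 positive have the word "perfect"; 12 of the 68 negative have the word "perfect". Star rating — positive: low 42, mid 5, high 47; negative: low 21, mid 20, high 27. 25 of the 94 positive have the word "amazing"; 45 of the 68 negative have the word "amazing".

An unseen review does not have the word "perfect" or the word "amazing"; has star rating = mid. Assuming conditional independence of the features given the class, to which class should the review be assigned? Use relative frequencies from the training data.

negative

positive: (94/162) × (38/94) × (5/94) × (69/94) ≈ 0.00915866
negative: (68/162) × (56/68) × (20/68) × (23/68) ≈ 0.0343885
Highest score → negative.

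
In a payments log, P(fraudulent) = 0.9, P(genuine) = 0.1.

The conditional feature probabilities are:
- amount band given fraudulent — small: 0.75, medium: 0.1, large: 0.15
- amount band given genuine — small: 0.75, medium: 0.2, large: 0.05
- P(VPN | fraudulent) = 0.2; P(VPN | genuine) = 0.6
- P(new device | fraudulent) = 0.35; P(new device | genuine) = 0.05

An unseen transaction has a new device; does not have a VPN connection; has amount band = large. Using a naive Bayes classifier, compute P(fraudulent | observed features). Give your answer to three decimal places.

0.997

fraudulent: 0.9 × 0.15 × (1−0.2) × 0.35 = 0.0378
genuine: 0.1 × 0.05 × (1−0.6) × 0.05 = 0.0001
P(fraudulent | x) = 0.0378 / 0.0379 ≈ 0.997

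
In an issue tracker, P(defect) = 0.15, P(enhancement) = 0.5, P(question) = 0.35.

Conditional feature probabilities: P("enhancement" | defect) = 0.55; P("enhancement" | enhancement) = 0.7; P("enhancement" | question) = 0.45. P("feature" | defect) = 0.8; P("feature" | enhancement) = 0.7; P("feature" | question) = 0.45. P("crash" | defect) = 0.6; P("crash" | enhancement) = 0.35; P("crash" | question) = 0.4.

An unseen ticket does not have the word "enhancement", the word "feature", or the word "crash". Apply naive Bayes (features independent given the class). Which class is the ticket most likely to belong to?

question

defect: 0.15 × (1−0.55) × (1−0.8) × (1−0.6) = 0.0054
enhancement: 0.5 × (1−0.7) × (1−0.7) × (1−0.35) = 0.02925
question: 0.35 × (1−0.45) × (1−0.45) × (1−0.4) = 0.063525
Highest score → question.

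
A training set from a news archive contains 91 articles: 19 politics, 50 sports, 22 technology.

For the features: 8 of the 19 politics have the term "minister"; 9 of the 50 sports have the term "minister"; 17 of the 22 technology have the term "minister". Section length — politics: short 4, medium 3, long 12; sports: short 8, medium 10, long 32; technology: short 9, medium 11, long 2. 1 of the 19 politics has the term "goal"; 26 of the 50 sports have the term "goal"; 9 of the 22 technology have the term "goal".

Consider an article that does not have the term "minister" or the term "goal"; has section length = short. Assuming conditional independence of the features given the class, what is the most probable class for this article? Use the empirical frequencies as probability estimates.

politics: (19/91) × (11/19) × (4/19) × (18/19) ≈ 0.0241089
sports: (50/91) × (41/50) × (8/50) × (24/50) ≈ 0.0346022
technology: (22/91) × (5/22) × (9/22) × (13/22) ≈ 0.0132822
Highest score → sports.

sports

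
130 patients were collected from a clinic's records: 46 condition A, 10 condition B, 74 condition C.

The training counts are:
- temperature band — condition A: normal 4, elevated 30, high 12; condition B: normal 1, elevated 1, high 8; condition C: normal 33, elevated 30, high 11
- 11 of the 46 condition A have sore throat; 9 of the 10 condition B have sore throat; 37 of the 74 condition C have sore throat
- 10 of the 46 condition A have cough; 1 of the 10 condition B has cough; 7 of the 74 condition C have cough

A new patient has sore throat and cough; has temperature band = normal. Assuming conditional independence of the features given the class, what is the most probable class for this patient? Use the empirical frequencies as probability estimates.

condition A: (46/130) × (4/46) × (11/46) × (10/46) ≈ 0.00159953
condition B: (10/130) × (1/10) × (9/10) × (1/10) ≈ 0.000692308
condition C: (74/130) × (33/74) × (37/74) × (7/74) ≈ 0.0120062
Highest score → condition C.

condition C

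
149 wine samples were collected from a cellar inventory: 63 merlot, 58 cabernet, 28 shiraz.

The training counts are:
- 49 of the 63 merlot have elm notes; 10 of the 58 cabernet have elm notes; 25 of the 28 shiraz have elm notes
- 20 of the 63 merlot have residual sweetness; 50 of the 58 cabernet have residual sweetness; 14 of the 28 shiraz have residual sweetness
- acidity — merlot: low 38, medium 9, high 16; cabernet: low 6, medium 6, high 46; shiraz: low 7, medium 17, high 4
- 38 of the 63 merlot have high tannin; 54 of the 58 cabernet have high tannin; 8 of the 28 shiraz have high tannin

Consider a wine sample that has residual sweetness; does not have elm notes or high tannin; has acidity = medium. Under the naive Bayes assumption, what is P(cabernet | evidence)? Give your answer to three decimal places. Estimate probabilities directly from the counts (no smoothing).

merlot: (63/149) × (14/63) × (20/63) × (9/63) × (25/63) ≈ 0.00169096
cabernet: (58/149) × (48/58) × (50/58) × (6/58) × (4/58) ≈ 0.00198131
shiraz: (28/149) × (3/28) × (14/28) × (17/28) × (20/28) ≈ 0.00436584
P(cabernet | x) = 0.00198131 / 0.00803811 ≈ 0.246

0.246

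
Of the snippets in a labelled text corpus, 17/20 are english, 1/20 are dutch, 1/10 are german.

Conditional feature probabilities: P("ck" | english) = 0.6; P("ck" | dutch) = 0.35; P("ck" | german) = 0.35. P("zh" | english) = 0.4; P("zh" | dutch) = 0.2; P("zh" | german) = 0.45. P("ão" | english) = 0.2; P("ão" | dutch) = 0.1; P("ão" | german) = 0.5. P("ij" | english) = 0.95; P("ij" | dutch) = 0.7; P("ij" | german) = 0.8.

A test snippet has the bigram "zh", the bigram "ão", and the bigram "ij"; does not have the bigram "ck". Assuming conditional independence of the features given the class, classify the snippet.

english

english: 0.85 × (1−0.6) × 0.4 × 0.2 × 0.95 = 0.02584
dutch: 0.05 × (1−0.35) × 0.2 × 0.1 × 0.7 = 0.000455
german: 0.1 × (1−0.35) × 0.45 × 0.5 × 0.8 = 0.0117
Highest score → english.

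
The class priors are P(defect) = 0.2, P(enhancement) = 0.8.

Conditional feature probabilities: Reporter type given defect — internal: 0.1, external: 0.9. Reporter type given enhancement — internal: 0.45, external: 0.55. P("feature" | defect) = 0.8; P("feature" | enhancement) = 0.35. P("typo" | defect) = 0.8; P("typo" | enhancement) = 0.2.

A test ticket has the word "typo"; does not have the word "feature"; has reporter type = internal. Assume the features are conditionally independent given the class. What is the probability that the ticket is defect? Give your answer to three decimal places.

defect: 0.2 × 0.1 × (1−0.8) × 0.8 = 0.0032
enhancement: 0.8 × 0.45 × (1−0.35) × 0.2 = 0.0468
P(defect | x) = 0.0032 / 0.05 ≈ 0.064

0.064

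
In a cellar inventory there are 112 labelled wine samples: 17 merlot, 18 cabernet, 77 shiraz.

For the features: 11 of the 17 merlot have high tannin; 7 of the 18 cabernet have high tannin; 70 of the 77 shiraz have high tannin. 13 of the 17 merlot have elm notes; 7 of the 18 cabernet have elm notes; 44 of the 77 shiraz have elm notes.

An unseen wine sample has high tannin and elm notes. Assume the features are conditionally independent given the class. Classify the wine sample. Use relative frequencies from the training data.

shiraz

merlot: (17/112) × (11/17) × (13/17) ≈ 0.075105
cabernet: (18/112) × (7/18) × (7/18) ≈ 0.0243056
shiraz: (77/112) × (70/77) × (44/77) ≈ 0.357143
Highest score → shiraz.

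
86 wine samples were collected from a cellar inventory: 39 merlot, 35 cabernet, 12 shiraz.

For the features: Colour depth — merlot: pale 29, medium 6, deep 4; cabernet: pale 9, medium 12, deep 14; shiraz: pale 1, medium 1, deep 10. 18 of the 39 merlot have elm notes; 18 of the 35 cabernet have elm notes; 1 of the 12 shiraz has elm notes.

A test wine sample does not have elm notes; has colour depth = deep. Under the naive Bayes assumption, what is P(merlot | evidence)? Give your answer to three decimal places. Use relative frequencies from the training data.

0.119

merlot: (39/86) × (4/39) × (21/39) ≈ 0.0250447
cabernet: (35/86) × (14/35) × (17/35) ≈ 0.0790698
shiraz: (12/86) × (10/12) × (11/12) ≈ 0.106589
P(merlot | x) = 0.0250447 / 0.2107035 ≈ 0.119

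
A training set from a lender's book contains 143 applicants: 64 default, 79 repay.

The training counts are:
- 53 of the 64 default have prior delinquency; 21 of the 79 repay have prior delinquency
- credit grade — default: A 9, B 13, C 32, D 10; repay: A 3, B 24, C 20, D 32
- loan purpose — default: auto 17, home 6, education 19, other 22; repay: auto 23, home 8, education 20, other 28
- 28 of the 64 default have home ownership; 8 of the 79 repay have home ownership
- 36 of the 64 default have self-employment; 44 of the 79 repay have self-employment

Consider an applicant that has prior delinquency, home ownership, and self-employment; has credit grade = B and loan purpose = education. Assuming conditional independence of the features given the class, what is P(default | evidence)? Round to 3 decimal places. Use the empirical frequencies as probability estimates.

default: (64/143) × (53/64) × (13/64) × (19/64) × (28/64) × (36/64) ≈ 0.00550019
repay: (79/143) × (21/79) × (24/79) × (20/79) × (8/79) × (44/79) ≈ 0.000637028
P(default | x) = 0.00550019 / 0.006137218 ≈ 0.896

0.896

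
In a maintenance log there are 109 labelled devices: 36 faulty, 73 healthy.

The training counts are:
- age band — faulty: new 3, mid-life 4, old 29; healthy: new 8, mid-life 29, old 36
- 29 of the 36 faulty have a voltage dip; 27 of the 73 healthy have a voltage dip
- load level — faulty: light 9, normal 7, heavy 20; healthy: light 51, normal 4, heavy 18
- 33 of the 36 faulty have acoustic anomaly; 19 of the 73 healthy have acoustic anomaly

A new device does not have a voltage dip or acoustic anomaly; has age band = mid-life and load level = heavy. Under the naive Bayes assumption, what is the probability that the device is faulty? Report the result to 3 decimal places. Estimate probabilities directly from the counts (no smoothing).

0.011

faulty: (36/109) × (4/36) × (7/36) × (20/36) × (3/36) ≈ 0.000330351
healthy: (73/109) × (29/73) × (46/73) × (18/73) × (54/73) ≈ 0.0305793
P(faulty | x) = 0.000330351 / 0.030909651 ≈ 0.011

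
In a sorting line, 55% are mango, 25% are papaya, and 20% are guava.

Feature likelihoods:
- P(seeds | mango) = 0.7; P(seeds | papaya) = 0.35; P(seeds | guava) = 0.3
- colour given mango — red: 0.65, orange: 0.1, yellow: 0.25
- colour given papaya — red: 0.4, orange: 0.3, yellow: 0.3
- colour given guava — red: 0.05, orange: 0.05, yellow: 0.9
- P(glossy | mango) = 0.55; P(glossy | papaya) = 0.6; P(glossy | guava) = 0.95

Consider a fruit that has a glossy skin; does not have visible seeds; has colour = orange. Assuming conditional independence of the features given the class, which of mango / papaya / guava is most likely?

papaya

mango: 0.55 × (1−0.7) × 0.1 × 0.55 = 0.009075
papaya: 0.25 × (1−0.35) × 0.3 × 0.6 = 0.02925
guava: 0.2 × (1−0.3) × 0.05 × 0.95 = 0.00665
Highest score → papaya.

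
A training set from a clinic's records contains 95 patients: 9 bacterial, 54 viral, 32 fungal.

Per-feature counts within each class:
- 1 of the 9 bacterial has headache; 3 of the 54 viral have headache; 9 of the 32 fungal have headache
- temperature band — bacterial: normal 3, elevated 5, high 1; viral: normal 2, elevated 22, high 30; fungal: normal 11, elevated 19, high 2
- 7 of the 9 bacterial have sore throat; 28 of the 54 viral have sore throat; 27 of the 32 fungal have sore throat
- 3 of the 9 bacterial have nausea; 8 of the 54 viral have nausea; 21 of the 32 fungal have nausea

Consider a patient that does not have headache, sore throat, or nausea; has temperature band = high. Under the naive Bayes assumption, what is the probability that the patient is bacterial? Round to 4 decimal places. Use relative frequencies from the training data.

bacterial: (9/95) × (8/9) × (1/9) × (2/9) × (6/9) ≈ 0.00138618
viral: (54/95) × (51/54) × (30/54) × (26/54) × (46/54) ≈ 0.122326
fungal: (32/95) × (23/32) × (2/32) × (5/32) × (11/32) ≈ 0.000812731
P(bacterial | x) = 0.00138618 / 0.124524911 ≈ 0.0111

0.0111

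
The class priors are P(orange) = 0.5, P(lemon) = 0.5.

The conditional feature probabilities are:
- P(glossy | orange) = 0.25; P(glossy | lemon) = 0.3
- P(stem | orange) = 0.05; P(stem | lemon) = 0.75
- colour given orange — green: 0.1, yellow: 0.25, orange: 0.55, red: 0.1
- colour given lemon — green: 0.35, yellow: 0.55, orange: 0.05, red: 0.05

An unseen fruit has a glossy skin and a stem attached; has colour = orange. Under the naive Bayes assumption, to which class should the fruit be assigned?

orange: 0.5 × 0.25 × 0.05 × 0.55 = 0.0034375
lemon: 0.5 × 0.3 × 0.75 × 0.05 = 0.005625
Highest score → lemon.

lemon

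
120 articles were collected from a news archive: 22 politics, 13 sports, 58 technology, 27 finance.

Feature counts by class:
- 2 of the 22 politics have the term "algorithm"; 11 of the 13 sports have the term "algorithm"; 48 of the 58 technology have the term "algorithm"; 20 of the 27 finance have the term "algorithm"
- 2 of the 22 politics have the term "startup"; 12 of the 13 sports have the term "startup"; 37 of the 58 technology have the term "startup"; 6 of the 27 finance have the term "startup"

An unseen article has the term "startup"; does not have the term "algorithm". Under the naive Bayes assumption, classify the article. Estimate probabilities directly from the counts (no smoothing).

politics: (22/120) × (20/22) × (2/22) ≈ 0.0151515
sports: (13/120) × (2/13) × (12/13) ≈ 0.0153846
technology: (58/120) × (10/58) × (37/58) ≈ 0.0531609
finance: (27/120) × (7/27) × (6/27) ≈ 0.012963
Highest score → technology.

technology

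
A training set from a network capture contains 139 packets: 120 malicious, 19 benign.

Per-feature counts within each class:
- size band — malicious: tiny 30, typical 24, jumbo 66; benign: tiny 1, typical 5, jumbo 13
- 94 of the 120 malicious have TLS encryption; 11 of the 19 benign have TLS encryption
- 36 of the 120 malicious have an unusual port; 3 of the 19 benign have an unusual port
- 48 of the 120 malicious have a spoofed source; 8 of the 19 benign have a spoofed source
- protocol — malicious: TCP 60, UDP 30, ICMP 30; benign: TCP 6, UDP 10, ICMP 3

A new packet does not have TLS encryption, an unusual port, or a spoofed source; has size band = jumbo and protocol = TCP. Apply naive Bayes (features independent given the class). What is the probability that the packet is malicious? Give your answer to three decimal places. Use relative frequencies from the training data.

0.781

malicious: (120/139) × (66/120) × (26/120) × (84/120) × (72/120) × (60/120) ≈ 0.0216043
benign: (19/139) × (13/19) × (8/19) × (16/19) × (11/19) × (6/19) ≈ 0.00606273
P(malicious | x) = 0.0216043 / 0.02766703 ≈ 0.781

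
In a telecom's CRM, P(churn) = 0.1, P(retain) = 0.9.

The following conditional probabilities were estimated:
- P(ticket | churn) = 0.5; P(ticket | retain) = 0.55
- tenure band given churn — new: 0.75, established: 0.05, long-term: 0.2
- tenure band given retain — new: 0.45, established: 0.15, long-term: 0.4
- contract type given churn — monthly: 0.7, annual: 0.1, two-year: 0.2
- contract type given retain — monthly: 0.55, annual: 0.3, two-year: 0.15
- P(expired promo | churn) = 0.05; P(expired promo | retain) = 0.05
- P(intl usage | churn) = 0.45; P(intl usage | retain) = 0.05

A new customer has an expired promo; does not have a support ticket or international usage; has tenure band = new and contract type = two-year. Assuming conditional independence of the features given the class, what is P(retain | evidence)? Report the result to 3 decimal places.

churn: 0.1 × (1−0.5) × 0.75 × 0.2 × 0.05 × (1−0.45) = 0.00020625
retain: 0.9 × (1−0.55) × 0.45 × 0.15 × 0.05 × (1−0.05) = 0.00129853125
P(retain | x) = 0.00129853125 / 0.00150478125 ≈ 0.863

0.863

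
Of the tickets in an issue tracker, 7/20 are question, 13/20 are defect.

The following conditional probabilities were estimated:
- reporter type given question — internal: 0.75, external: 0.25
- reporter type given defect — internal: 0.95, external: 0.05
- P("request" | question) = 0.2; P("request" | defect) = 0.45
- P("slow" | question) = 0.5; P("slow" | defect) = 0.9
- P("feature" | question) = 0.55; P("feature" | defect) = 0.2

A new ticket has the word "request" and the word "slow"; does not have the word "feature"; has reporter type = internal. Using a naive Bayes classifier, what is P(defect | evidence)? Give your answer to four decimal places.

0.9442

question: 0.35 × 0.75 × 0.2 × 0.5 × (1−0.55) = 0.0118125
defect: 0.65 × 0.95 × 0.45 × 0.9 × (1−0.2) = 0.20007
P(defect | x) = 0.20007 / 0.2118825 ≈ 0.9442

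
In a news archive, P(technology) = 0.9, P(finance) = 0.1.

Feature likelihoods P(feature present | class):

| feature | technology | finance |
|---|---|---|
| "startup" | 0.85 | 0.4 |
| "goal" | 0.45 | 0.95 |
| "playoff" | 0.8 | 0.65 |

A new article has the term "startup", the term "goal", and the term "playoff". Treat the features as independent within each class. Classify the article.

technology: 0.9 × 0.85 × 0.45 × 0.8 = 0.2754
finance: 0.1 × 0.4 × 0.95 × 0.65 = 0.0247
Highest score → technology.

technology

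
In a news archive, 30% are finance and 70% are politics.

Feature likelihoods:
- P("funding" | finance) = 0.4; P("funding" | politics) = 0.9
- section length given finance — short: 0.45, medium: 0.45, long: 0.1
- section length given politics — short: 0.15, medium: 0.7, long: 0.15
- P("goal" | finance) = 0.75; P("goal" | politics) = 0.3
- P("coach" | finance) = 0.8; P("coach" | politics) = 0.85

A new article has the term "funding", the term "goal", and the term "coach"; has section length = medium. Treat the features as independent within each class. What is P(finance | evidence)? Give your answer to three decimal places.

0.224

finance: 0.3 × 0.4 × 0.45 × 0.75 × 0.8 = 0.0324
politics: 0.7 × 0.9 × 0.7 × 0.3 × 0.85 = 0.112455
P(finance | x) = 0.0324 / 0.144855 ≈ 0.224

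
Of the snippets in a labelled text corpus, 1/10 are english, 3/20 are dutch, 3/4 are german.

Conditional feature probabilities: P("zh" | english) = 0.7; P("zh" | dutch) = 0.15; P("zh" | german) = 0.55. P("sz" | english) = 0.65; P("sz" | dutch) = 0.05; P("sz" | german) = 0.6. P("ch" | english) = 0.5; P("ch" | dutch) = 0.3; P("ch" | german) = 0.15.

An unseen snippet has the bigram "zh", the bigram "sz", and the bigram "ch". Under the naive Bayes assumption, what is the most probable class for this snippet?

english: 0.1 × 0.7 × 0.65 × 0.5 = 0.02275
dutch: 0.15 × 0.15 × 0.05 × 0.3 = 0.0003375
german: 0.75 × 0.55 × 0.6 × 0.15 = 0.037125
Highest score → german.

german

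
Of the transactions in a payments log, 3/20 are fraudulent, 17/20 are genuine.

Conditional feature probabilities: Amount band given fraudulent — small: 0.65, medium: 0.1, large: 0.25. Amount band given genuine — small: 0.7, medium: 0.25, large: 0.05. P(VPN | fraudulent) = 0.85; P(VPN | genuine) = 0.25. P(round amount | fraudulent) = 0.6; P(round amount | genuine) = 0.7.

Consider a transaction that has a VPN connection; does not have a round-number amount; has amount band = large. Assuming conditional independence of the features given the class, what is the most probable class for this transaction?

fraudulent: 0.15 × 0.25 × 0.85 × (1−0.6) = 0.01275
genuine: 0.85 × 0.05 × 0.25 × (1−0.7) = 0.0031875
Highest score → fraudulent.

fraudulent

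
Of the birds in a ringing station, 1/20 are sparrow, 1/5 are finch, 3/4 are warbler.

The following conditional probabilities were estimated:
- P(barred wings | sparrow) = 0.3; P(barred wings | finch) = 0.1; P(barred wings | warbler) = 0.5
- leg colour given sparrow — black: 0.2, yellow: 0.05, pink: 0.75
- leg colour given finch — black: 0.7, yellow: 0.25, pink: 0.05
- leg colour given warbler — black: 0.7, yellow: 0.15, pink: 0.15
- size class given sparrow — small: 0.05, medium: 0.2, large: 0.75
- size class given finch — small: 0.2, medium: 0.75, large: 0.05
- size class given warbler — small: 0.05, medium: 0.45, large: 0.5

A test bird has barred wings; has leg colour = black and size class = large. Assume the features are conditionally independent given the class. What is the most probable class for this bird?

sparrow: 0.05 × 0.3 × 0.2 × 0.75 = 0.00225
finch: 0.2 × 0.1 × 0.7 × 0.05 = 0.0007
warbler: 0.75 × 0.5 × 0.7 × 0.5 = 0.13125
Highest score → warbler.

warbler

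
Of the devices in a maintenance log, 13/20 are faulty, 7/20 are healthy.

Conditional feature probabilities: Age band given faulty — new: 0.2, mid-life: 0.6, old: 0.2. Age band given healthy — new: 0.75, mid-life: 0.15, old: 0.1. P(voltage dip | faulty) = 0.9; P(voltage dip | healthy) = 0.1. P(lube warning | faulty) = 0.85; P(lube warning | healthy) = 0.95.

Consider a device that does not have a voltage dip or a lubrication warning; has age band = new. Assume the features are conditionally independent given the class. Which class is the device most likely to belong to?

faulty: 0.65 × 0.2 × (1−0.9) × (1−0.85) = 0.00195
healthy: 0.35 × 0.75 × (1−0.1) × (1−0.95) = 0.0118125
Highest score → healthy.

healthy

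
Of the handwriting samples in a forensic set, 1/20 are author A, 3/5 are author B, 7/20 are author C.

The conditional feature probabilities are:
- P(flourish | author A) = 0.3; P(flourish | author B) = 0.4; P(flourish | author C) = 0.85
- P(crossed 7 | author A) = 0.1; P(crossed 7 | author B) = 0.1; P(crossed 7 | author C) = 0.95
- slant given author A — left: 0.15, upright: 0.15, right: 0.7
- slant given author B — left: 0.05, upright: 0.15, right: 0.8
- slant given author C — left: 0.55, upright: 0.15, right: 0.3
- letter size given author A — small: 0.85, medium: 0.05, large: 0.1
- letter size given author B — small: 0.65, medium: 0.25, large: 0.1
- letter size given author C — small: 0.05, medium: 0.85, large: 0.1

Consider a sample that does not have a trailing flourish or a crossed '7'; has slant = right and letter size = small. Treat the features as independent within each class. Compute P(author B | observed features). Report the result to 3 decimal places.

0.900

author A: 0.05 × (1−0.3) × (1−0.1) × 0.7 × 0.85 = 0.0187425
author B: 0.6 × (1−0.4) × (1−0.1) × 0.8 × 0.65 = 0.16848
author C: 0.35 × (1−0.85) × (1−0.95) × 0.3 × 0.05 = 0.000039375
P(author B | x) = 0.16848 / 0.187261875 ≈ 0.900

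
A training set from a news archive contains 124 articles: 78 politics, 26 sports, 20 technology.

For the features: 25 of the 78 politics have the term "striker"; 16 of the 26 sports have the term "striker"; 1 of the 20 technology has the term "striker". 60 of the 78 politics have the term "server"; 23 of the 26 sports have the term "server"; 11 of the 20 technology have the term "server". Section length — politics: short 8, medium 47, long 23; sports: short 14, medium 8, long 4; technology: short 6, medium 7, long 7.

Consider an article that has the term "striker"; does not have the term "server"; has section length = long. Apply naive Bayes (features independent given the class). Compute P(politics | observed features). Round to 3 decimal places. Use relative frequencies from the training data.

politics: (78/124) × (25/78) × (18/78) × (23/78) ≈ 0.0137192
sports: (26/124) × (16/26) × (3/26) × (4/26) ≈ 0.00229051
technology: (20/124) × (1/20) × (9/20) × (7/20) ≈ 0.00127016
P(politics | x) = 0.0137192 / 0.01727987 ≈ 0.794

0.794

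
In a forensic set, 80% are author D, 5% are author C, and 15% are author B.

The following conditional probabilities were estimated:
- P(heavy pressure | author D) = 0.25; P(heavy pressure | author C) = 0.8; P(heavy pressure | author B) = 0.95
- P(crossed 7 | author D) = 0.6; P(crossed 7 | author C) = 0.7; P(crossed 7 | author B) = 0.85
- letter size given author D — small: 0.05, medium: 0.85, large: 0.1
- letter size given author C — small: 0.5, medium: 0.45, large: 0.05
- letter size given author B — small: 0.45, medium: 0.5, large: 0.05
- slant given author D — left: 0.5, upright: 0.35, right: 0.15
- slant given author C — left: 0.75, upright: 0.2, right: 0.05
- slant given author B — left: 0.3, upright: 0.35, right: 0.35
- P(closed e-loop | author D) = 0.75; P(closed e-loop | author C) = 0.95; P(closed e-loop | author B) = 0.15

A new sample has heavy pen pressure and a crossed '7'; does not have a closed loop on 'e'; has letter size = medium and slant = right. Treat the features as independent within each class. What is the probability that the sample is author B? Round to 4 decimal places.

author D: 0.8 × 0.25 × 0.6 × 0.85 × 0.15 × (1−0.75) = 0.003825
author C: 0.05 × 0.8 × 0.7 × 0.45 × 0.05 × (1−0.95) = 0.0000315
author B: 0.15 × 0.95 × 0.85 × 0.5 × 0.35 × (1−0.15) = 0.01801734375
P(author B | x) = 0.01801734375 / 0.02187384375 ≈ 0.8237

0.8237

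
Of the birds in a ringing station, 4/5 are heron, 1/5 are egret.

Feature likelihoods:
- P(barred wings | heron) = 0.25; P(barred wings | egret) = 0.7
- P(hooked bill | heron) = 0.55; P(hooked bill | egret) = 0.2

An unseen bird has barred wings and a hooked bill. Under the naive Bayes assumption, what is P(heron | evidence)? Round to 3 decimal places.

0.797

heron: 0.8 × 0.25 × 0.55 = 0.11
egret: 0.2 × 0.7 × 0.2 = 0.028
P(heron | x) = 0.11 / 0.138 ≈ 0.797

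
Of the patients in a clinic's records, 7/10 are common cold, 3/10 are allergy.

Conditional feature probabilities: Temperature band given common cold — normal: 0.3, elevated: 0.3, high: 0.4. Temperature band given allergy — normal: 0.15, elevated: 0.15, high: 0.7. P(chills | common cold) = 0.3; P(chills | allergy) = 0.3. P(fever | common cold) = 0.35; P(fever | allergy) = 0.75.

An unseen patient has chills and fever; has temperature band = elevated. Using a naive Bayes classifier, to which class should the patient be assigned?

common cold

common cold: 0.7 × 0.3 × 0.3 × 0.35 = 0.02205
allergy: 0.3 × 0.15 × 0.3 × 0.75 = 0.010125
Highest score → common cold.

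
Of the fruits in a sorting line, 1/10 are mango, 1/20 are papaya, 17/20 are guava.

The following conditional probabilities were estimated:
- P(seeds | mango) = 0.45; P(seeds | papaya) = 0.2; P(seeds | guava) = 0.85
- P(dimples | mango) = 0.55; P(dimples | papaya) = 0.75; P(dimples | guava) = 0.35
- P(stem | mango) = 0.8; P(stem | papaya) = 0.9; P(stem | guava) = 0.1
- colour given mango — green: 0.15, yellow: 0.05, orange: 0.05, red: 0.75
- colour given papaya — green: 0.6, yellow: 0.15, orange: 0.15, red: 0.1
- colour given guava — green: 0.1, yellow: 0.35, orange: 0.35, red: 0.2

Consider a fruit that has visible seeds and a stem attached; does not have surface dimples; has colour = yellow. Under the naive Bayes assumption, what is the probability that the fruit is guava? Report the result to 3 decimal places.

mango: 0.1 × 0.45 × (1−0.55) × 0.8 × 0.05 = 0.00081
papaya: 0.05 × 0.2 × (1−0.75) × 0.9 × 0.15 = 0.0003375
guava: 0.85 × 0.85 × (1−0.35) × 0.1 × 0.35 = 0.016436875
P(guava | x) = 0.016436875 / 0.017584375 ≈ 0.935

0.935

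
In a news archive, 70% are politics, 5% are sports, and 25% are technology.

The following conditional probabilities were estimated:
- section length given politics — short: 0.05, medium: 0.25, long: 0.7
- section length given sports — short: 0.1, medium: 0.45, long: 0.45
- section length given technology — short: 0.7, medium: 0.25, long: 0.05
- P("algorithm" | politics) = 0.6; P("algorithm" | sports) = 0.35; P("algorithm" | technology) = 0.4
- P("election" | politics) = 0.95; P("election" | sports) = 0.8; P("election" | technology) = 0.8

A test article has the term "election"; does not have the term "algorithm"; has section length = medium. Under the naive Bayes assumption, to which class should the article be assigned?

politics: 0.7 × 0.25 × (1−0.6) × 0.95 = 0.0665
sports: 0.05 × 0.45 × (1−0.35) × 0.8 = 0.0117
technology: 0.25 × 0.25 × (1−0.4) × 0.8 = 0.03
Highest score → politics.

politics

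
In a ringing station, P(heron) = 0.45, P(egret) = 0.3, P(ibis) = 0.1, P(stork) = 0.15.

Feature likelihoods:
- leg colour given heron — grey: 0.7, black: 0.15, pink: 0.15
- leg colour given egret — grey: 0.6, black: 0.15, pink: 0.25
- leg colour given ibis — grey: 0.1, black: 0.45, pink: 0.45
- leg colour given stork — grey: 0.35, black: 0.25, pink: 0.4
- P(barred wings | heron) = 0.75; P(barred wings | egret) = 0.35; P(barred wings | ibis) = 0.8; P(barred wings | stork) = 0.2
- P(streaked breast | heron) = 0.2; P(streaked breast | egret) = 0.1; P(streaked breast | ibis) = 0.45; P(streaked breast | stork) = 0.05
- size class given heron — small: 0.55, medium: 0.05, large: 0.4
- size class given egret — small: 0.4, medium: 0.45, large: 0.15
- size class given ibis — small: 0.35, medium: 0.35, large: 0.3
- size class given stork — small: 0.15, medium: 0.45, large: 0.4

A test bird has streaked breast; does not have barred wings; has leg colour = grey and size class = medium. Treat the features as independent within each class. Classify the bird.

egret

heron: 0.45 × 0.7 × (1−0.75) × 0.2 × 0.05 = 0.0007875
egret: 0.3 × 0.6 × (1−0.35) × 0.1 × 0.45 = 0.005265
ibis: 0.1 × 0.1 × (1−0.8) × 0.45 × 0.35 = 0.000315
stork: 0.15 × 0.35 × (1−0.2) × 0.05 × 0.45 = 0.000945
Highest score → egret.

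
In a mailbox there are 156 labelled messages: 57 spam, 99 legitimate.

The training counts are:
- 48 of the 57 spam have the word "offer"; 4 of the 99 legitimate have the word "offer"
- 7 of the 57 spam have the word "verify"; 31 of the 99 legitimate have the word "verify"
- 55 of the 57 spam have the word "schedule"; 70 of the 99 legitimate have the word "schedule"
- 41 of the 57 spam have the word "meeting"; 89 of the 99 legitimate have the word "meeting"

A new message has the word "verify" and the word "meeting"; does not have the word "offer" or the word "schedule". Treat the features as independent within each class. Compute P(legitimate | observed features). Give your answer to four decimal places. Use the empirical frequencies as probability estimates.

spam: (57/156) × (9/57) × (7/57) × (2/57) × (41/57) ≈ 0.000178816
legitimate: (99/156) × (95/99) × (31/99) × (29/99) × (89/99) ≈ 0.0502161
P(legitimate | x) = 0.0502161 / 0.050394916 ≈ 0.9965

0.9965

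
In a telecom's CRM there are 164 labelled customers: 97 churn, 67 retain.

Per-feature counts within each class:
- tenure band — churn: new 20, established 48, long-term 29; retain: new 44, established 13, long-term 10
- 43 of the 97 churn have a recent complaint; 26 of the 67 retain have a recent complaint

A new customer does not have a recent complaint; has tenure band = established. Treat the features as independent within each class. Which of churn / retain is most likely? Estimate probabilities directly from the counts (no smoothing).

churn: (97/164) × (48/97) × (54/97) ≈ 0.162937
retain: (67/164) × (13/67) × (41/67) ≈ 0.0485075
Highest score → churn.

churn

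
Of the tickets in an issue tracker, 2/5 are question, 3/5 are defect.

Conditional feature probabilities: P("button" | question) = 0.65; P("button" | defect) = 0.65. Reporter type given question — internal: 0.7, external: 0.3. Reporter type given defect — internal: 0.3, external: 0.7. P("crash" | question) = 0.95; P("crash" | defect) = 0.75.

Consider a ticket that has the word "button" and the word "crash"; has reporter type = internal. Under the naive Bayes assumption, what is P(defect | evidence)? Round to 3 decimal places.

question: 0.4 × 0.65 × 0.7 × 0.95 = 0.1729
defect: 0.6 × 0.65 × 0.3 × 0.75 = 0.08775
P(defect | x) = 0.08775 / 0.26065 ≈ 0.337

0.337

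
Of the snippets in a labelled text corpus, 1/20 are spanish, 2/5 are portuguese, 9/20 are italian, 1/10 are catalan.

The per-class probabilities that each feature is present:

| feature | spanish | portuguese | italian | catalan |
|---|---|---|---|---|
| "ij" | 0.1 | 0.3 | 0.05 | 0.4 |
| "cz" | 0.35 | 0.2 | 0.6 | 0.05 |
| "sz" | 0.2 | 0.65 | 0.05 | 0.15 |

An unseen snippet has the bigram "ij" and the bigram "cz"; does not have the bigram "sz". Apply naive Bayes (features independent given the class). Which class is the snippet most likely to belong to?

spanish: 0.05 × 0.1 × 0.35 × (1−0.2) = 0.0014
portuguese: 0.4 × 0.3 × 0.2 × (1−0.65) = 0.0084
italian: 0.45 × 0.05 × 0.6 × (1−0.05) = 0.012825
catalan: 0.1 × 0.4 × 0.05 × (1−0.15) = 0.0017
Highest score → italian.

italian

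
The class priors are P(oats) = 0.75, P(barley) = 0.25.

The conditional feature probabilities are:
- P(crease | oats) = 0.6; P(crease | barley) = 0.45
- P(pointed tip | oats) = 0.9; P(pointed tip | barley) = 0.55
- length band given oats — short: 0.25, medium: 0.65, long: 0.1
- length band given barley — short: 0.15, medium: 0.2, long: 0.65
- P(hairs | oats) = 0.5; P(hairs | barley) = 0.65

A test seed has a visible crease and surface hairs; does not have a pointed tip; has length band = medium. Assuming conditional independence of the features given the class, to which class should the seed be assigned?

oats

oats: 0.75 × 0.6 × (1−0.9) × 0.65 × 0.5 = 0.014625
barley: 0.25 × 0.45 × (1−0.55) × 0.2 × 0.65 = 0.00658125
Highest score → oats.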